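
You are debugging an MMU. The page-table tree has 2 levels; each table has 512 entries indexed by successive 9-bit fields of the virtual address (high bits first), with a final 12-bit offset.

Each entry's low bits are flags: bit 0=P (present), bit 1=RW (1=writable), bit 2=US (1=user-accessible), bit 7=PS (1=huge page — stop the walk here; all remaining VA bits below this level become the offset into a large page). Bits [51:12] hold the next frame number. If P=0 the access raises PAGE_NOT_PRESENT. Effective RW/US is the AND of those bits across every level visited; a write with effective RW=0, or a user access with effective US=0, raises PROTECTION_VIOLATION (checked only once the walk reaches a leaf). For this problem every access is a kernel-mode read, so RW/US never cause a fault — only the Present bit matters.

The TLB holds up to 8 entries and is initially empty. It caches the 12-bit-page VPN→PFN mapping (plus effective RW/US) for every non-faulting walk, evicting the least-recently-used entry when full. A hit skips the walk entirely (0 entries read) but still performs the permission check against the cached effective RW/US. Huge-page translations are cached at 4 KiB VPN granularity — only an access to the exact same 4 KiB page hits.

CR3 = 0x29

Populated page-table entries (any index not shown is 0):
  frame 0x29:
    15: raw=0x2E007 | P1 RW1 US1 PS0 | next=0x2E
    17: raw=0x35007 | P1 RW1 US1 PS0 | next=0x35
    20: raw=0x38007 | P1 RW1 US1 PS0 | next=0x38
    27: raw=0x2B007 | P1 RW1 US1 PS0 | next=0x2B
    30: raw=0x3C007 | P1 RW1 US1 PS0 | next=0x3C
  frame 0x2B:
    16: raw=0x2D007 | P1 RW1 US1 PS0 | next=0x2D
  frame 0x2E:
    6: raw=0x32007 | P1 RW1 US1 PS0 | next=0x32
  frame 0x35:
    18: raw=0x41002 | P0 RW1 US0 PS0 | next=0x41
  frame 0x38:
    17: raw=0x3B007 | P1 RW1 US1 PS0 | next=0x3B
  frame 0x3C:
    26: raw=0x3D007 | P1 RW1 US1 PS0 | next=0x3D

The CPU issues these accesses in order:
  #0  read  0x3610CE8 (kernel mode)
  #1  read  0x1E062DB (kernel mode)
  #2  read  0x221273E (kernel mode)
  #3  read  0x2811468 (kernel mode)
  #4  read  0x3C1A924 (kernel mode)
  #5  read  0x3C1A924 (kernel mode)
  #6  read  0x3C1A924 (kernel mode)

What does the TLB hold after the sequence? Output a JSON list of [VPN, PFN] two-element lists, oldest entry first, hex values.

Walk each access:
#0 VA=0x3610CE8 (r,kernel):
  lvl0: tbl 0x29, slot 27 ⇒ 0x2B007 (P1/RW1/US1/PS0)
  lvl1: tbl 0x2B, slot 16 ⇒ 0x2D007 (P1/RW1/US1/PS0)
  ⇒ phys 0x2DCE8  [2 reads]
#1 VA=0x1E062DB (r,kernel):
  lvl0: tbl 0x29, slot 15 ⇒ 0x2E007 (P1/RW1/US1/PS0)
  lvl1: tbl 0x2E, slot 6 ⇒ 0x32007 (P1/RW1/US1/PS0)
  ⇒ phys 0x322DB  [2 reads]
#2 VA=0x221273E (r,kernel):
  lvl0: tbl 0x29, slot 17 ⇒ 0x35007 (P1/RW1/US1/PS0)
  lvl1: tbl 0x35, slot 18 ⇒ 0x41002 (P0/RW1/US0/PS0)
  ✗ PAGE_NOT_PRESENT  [2 reads]
#3 VA=0x2811468 (r,kernel):
  lvl0: tbl 0x29, slot 20 ⇒ 0x38007 (P1/RW1/US1/PS0)
  lvl1: tbl 0x38, slot 17 ⇒ 0x3B007 (P1/RW1/US1/PS0)
  ⇒ phys 0x3B468  [2 reads]
#4 VA=0x3C1A924 (r,kernel):
  lvl0: tbl 0x29, slot 30 ⇒ 0x3C007 (P1/RW1/US1/PS0)
  lvl1: tbl 0x3C, slot 26 ⇒ 0x3D007 (P1/RW1/US1/PS0)
  ⇒ phys 0x3D924  [2 reads]
#5 VA=0x3C1A924 (r,kernel):
  TLB hit vpn=0x3C1A → PA=0x3D924
#6 VA=0x3C1A924 (r,kernel):
  TLB hit vpn=0x3C1A → PA=0x3D924

TLB: [["0x3610", "0x2D"], ["0x1E06", "0x32"], ["0x2811", "0x3B"], ["0x3C1A", "0x3D"]]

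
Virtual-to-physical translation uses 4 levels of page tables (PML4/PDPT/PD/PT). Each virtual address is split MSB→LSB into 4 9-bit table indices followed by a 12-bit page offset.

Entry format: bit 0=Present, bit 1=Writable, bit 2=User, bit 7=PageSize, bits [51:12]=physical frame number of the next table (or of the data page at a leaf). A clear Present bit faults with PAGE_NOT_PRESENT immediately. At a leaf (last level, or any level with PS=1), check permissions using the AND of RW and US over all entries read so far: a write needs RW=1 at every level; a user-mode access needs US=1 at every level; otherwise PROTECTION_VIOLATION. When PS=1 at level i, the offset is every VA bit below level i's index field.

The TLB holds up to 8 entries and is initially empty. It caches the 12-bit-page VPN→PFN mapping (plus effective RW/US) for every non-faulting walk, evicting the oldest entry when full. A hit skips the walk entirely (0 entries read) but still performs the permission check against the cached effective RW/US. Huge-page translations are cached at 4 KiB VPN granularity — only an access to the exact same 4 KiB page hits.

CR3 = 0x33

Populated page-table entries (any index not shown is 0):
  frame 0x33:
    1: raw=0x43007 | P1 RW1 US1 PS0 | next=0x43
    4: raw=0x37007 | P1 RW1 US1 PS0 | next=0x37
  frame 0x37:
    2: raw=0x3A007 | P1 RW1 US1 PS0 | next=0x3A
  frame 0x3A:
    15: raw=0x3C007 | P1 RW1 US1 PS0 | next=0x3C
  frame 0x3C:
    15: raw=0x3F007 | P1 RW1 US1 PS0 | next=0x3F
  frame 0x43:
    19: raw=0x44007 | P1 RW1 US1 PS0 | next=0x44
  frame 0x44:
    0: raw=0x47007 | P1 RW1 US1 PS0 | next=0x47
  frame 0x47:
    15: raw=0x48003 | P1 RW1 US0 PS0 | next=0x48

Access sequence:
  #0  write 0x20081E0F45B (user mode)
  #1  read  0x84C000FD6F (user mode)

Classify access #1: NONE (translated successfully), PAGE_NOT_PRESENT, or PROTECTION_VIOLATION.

Walk each access:
#0 VA=0x20081E0F45B (w,user):
  lvl0: tbl 0x33, slot 4 ⇒ 0x37007 (P1/RW1/US1/PS0)
  lvl1: tbl 0x37, slot 2 ⇒ 0x3A007 (P1/RW1/US1/PS0)
  lvl2: tbl 0x3A, slot 15 ⇒ 0x3C007 (P1/RW1/US1/PS0)
  lvl3: tbl 0x3C, slot 15 ⇒ 0x3F007 (P1/RW1/US1/PS0)
  → PA=0x3F45B  (4 entries read)
#1 VA=0x84C000FD6F (r,user):
  lvl0: tbl 0x33, slot 1 ⇒ 0x43007 (P1/RW1/US1/PS0)
  lvl1: tbl 0x43, slot 19 ⇒ 0x44007 (P1/RW1/US1/PS0)
  lvl2: tbl 0x44, slot 0 ⇒ 0x47007 (P1/RW1/US1/PS0)
  lvl3: tbl 0x47, slot 15 ⇒ 0x48003 (P1/RW1/US0/PS0)
  ⇒ fault: PROTECTION_VIOLATION  — 4 lookups

Access #1 fault: PROTECTION_VIOLATION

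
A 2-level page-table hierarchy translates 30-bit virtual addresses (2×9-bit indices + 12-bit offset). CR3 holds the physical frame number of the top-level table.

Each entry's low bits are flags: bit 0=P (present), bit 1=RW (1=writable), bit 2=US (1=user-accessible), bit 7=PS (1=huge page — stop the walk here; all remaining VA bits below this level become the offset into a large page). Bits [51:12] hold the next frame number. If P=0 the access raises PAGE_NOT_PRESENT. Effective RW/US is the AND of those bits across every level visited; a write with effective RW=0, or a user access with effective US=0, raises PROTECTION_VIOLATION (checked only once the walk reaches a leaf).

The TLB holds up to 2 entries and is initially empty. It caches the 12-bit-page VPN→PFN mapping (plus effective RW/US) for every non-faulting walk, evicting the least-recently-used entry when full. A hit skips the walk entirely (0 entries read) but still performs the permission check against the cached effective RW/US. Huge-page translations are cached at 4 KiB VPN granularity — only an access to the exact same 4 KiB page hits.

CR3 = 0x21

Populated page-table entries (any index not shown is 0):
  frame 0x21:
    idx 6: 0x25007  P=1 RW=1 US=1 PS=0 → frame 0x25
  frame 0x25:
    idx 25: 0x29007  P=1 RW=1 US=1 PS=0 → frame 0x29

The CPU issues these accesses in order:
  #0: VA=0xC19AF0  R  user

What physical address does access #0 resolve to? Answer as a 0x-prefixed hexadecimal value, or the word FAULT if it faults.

Per-access translation:
#0 VA=0xC19AF0 (r,user):
  [0] read 0x21 idx=6: raw=0x25007 flags P=1 W=1 U=1 S=0
  [1] read 0x25 idx=25: raw=0x29007 flags P=1 W=1 U=1 S=0
  ✓ 0x29AF0  — 2 lookups

Access #0 PA: 0x29AF0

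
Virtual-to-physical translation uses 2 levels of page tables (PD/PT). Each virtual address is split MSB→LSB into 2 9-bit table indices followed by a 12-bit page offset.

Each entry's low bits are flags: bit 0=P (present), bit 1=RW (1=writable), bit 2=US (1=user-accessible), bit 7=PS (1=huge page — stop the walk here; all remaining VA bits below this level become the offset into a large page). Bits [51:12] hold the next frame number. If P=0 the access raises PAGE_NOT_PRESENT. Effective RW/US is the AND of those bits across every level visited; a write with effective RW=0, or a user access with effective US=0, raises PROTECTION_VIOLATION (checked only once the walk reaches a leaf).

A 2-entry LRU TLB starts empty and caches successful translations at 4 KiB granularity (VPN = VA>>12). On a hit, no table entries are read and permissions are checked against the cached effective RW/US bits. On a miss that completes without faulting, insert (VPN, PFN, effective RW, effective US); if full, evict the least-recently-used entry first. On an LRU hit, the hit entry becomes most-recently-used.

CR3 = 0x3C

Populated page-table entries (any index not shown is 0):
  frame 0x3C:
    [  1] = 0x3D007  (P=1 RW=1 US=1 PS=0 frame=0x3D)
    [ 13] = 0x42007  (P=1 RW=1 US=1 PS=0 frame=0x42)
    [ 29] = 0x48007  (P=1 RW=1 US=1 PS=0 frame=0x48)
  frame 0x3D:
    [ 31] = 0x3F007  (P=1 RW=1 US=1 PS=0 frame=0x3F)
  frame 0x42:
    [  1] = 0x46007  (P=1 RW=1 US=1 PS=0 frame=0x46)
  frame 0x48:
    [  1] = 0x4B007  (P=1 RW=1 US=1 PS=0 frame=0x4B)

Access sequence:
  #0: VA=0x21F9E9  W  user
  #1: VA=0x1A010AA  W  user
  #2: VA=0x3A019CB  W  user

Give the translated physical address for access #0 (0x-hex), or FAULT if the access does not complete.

Walk each access:
#0 VA=0x21F9E9 (w,user):
  lvl0: tbl 0x3C, slot 1 ⇒ 0x3D007 (P1/RW1/US1/PS0)
  lvl1: tbl 0x3D, slot 31 ⇒ 0x3F007 (P1/RW1/US1/PS0)
  → PA=0x3F9E9  (2 entries read)
#1 VA=0x1A010AA (w,user):
  lvl0: tbl 0x3C, slot 13 ⇒ 0x42007 (P1/RW1/US1/PS0)
  lvl1: tbl 0x42, slot 1 ⇒ 0x46007 (P1/RW1/US1/PS0)
  → PA=0x460AA  (2 entries read)
#2 VA=0x3A019CB (w,user):
  lvl0: tbl 0x3C, slot 29 ⇒ 0x48007 (P1/RW1/US1/PS0)
  lvl1: tbl 0x48, slot 1 ⇒ 0x4B007 (P1/RW1/US1/PS0)
  → PA=0x4B9CB  (2 entries read)

Access #0 PA: 0x3F9E9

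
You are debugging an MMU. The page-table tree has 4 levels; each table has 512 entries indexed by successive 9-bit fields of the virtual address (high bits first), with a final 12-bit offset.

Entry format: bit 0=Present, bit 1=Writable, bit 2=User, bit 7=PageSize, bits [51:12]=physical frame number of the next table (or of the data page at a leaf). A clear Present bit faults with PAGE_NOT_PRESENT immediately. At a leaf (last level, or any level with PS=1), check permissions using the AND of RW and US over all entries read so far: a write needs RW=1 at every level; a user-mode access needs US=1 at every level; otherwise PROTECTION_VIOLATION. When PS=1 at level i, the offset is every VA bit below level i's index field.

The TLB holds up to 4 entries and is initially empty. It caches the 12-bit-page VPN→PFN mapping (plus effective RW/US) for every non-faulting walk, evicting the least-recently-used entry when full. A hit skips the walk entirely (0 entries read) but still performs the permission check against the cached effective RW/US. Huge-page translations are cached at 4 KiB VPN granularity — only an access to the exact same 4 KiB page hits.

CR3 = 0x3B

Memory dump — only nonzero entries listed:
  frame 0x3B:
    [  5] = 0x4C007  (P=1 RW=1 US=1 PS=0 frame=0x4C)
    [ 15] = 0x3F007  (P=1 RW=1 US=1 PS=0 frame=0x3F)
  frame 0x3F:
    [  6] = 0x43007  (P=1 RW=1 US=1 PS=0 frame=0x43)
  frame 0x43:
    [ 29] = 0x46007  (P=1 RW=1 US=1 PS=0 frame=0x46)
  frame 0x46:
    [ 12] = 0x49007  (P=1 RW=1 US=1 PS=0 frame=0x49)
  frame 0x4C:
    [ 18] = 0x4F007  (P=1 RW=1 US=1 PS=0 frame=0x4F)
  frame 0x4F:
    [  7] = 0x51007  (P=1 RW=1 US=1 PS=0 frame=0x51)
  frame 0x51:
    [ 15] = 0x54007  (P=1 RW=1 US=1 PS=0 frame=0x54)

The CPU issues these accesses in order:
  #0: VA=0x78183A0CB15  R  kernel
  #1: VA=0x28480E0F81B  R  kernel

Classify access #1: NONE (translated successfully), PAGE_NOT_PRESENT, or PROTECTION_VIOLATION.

Walk each access:
#0 VA=0x78183A0CB15 (r,kernel):
  [0] read 0x3B idx=15: raw=0x3F007 flags P=1 W=1 U=1 S=0
  [1] read 0x3F idx=6: raw=0x43007 flags P=1 W=1 U=1 S=0
  [2] read 0x43 idx=29: raw=0x46007 flags P=1 W=1 U=1 S=0
  [3] read 0x46 idx=12: raw=0x49007 flags P=1 W=1 U=1 S=0
  ✓ 0x49B15  — 4 lookups
#1 VA=0x28480E0F81B (r,kernel):
  [0] read 0x3B idx=5: raw=0x4C007 flags P=1 W=1 U=1 S=0
  [1] read 0x4C idx=18: raw=0x4F007 flags P=1 W=1 U=1 S=0
  [2] read 0x4F idx=7: raw=0x51007 flags P=1 W=1 U=1 S=0
  [3] read 0x51 idx=15: raw=0x54007 flags P=1 W=1 U=1 S=0
  ✓ 0x5481B  — 4 lookups

Access #1 fault: NONE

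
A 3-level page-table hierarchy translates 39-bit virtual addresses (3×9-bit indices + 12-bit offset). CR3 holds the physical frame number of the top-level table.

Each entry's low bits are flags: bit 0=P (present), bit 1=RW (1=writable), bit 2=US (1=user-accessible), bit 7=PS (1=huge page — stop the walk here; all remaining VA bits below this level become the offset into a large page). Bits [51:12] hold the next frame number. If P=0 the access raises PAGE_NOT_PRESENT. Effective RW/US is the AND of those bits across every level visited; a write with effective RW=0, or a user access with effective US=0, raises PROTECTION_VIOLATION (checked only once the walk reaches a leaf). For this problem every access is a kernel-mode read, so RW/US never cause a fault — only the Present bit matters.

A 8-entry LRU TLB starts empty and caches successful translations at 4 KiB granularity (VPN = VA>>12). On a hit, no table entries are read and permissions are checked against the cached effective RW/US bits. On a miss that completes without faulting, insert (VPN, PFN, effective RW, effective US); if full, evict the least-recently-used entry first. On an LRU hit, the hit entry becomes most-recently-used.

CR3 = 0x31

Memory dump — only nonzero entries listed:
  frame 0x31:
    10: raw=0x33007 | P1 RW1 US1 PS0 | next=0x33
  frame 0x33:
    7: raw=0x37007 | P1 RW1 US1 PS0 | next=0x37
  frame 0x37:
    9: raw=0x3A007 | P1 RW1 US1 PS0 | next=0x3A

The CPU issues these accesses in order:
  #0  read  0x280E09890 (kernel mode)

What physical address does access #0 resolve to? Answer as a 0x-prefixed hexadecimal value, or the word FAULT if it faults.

Trace:
#0 VA=0x280E09890 (r,kernel):
  lvl0: tbl 0x31, slot 10 ⇒ 0x33007 (P1/RW1/US1/PS0)
  lvl1: tbl 0x33, slot 7 ⇒ 0x37007 (P1/RW1/US1/PS0)
  lvl2: tbl 0x37, slot 9 ⇒ 0x3A007 (P1/RW1/US1/PS0)
  ✓ 0x3A890  — 3 lookups

Access #0 PA: 0x3A890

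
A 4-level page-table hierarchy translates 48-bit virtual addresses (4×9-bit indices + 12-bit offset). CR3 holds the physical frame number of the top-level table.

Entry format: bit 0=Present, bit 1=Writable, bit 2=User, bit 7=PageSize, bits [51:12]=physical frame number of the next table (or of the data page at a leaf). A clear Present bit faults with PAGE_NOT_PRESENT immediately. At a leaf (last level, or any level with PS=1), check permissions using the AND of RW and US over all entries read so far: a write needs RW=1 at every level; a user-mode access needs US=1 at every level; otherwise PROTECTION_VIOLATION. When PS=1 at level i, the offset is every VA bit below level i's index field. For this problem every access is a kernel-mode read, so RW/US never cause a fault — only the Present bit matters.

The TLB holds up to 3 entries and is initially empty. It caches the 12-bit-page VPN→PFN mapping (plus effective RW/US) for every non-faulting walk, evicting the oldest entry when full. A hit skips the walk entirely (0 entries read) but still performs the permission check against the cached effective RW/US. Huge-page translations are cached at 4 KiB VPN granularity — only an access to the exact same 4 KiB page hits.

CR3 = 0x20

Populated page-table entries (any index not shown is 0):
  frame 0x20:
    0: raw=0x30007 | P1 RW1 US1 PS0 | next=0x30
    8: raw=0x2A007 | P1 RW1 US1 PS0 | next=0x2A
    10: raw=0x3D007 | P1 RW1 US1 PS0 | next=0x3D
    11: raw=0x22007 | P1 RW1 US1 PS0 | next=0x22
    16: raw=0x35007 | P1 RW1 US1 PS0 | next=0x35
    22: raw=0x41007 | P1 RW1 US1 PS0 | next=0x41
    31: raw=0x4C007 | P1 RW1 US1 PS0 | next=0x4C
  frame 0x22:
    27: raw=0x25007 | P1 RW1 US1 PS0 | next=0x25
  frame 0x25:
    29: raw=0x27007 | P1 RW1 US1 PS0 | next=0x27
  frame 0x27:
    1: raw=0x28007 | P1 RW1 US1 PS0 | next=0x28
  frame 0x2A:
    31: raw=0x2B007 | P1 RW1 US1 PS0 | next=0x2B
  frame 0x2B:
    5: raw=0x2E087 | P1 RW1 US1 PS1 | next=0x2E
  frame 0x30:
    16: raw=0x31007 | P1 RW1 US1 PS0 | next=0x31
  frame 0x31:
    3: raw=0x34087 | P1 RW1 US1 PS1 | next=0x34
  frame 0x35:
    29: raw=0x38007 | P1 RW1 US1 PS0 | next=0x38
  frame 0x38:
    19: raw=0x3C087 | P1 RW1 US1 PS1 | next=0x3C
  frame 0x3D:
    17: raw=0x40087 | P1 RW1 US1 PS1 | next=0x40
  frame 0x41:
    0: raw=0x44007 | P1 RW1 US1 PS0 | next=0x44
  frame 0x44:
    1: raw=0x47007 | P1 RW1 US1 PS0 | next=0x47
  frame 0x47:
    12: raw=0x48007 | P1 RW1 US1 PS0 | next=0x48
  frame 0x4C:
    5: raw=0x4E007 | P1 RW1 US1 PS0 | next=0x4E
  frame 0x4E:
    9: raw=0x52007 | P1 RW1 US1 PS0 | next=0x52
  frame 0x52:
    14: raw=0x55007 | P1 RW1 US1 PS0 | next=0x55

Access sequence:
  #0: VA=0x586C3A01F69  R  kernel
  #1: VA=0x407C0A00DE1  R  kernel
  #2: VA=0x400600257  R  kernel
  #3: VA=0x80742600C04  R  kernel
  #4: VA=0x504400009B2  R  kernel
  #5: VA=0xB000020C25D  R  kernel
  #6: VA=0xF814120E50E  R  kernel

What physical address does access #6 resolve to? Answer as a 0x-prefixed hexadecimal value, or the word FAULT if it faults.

Trace:
#0 VA=0x586C3A01F69 (r,kernel):
  [0] read 0x20 idx=11: raw=0x22007 flags P=1 W=1 U=1 S=0
  [1] read 0x22 idx=27: raw=0x25007 flags P=1 W=1 U=1 S=0
  [2] read 0x25 idx=29: raw=0x27007 flags P=1 W=1 U=1 S=0
  [3] read 0x27 idx=1: raw=0x28007 flags P=1 W=1 U=1 S=0
  ⇒ phys 0x28F69  [4 reads]
#1 VA=0x407C0A00DE1 (r,kernel):
  [0] read 0x20 idx=8: raw=0x2A007 flags P=1 W=1 U=1 S=0
  [1] read 0x2A idx=31: raw=0x2B007 flags P=1 W=1 U=1 S=0
  [2] read 0x2B idx=5: raw=0x2E087 flags P=1 W=1 U=1 S=1
  ⇒ phys 0x2EDE1 (huge @L2)  [3 reads]
#2 VA=0x400600257 (r,kernel):
  [0] read 0x20 idx=0: raw=0x30007 flags P=1 W=1 U=1 S=0
  [1] read 0x30 idx=16: raw=0x31007 flags P=1 W=1 U=1 S=0
  [2] read 0x31 idx=3: raw=0x34087 flags P=1 W=1 U=1 S=1
  ⇒ phys 0x34257 (huge @L2)  [3 reads]
#3 VA=0x80742600C04 (r,kernel):
  [0] read 0x20 idx=16: raw=0x35007 flags P=1 W=1 U=1 S=0
  [1] read 0x35 idx=29: raw=0x38007 flags P=1 W=1 U=1 S=0
  [2] read 0x38 idx=19: raw=0x3C087 flags P=1 W=1 U=1 S=1
  ⇒ phys 0x3CC04 (huge @L2)  [3 reads]
#4 VA=0x504400009B2 (r,kernel):
  [0] read 0x20 idx=10: raw=0x3D007 flags P=1 W=1 U=1 S=0
  [1] read 0x3D idx=17: raw=0x40087 flags P=1 W=1 U=1 S=1
  ⇒ phys 0x409B2 (huge @L1)  [2 reads]
#5 VA=0xB000020C25D (r,kernel):
  [0] read 0x20 idx=22: raw=0x41007 flags P=1 W=1 U=1 S=0
  [1] read 0x41 idx=0: raw=0x44007 flags P=1 W=1 U=1 S=0
  [2] read 0x44 idx=1: raw=0x47007 flags P=1 W=1 U=1 S=0
  [3] read 0x47 idx=12: raw=0x48007 flags P=1 W=1 U=1 S=0
  ⇒ phys 0x4825D  [4 reads]
#6 VA=0xF814120E50E (r,kernel):
  [0] read 0x20 idx=31: raw=0x4C007 flags P=1 W=1 U=1 S=0
  [1] read 0x4C idx=5: raw=0x4E007 flags P=1 W=1 U=1 S=0
  [2] read 0x4E idx=9: raw=0x52007 flags P=1 W=1 U=1 S=0
  [3] read 0x52 idx=14: raw=0x55007 flags P=1 W=1 U=1 S=0
  ⇒ phys 0x5550E  [4 reads]

Access #6 PA: 0x5550E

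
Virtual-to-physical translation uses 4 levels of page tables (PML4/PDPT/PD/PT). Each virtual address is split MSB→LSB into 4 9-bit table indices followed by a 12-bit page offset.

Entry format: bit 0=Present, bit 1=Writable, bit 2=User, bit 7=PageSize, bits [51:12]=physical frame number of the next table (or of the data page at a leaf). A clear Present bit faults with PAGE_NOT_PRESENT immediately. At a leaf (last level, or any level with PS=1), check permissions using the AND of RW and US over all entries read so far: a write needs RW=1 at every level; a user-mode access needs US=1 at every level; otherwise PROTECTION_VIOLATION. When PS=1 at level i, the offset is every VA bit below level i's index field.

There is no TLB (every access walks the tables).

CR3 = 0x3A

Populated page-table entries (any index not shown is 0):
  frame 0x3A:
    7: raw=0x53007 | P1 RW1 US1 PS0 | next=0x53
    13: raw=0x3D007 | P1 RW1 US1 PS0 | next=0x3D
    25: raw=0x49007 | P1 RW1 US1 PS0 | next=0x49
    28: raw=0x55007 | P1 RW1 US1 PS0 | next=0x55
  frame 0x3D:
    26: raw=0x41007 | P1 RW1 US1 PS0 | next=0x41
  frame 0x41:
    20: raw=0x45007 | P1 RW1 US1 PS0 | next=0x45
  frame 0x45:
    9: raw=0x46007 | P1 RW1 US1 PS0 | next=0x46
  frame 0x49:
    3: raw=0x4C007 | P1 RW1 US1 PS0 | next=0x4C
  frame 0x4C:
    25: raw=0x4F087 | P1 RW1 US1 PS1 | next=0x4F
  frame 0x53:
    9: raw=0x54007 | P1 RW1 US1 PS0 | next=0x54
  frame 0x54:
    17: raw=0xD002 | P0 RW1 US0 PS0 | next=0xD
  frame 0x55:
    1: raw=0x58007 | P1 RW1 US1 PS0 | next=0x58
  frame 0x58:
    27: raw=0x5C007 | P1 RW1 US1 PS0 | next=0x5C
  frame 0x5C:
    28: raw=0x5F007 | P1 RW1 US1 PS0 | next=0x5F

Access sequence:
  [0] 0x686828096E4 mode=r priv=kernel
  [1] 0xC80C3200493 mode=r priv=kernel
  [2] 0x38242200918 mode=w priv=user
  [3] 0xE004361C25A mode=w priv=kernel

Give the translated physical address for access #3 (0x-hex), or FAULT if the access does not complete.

Trace:
#0 VA=0x686828096E4 (r,kernel):
  L0 @0x3A[13] → 0x3D007  P=1,RW=1,US=1,PS=0
  L1 @0x3D[26] → 0x41007  P=1,RW=1,US=1,PS=0
  L2 @0x41[20] → 0x45007  P=1,RW=1,US=1,PS=0
  L3 @0x45[9] → 0x46007  P=1,RW=1,US=1,PS=0
  → PA=0x466E4  (4 entries read)
#1 VA=0xC80C3200493 (r,kernel):
  L0 @0x3A[25] → 0x49007  P=1,RW=1,US=1,PS=0
  L1 @0x49[3] → 0x4C007  P=1,RW=1,US=1,PS=0
  L2 @0x4C[25] → 0x4F087  P=1,RW=1,US=1,PS=1
  → PA=0x4F493 (huge @L2)  (3 entries read)
#2 VA=0x38242200918 (w,user):
  L0 @0x3A[7] → 0x53007  P=1,RW=1,US=1,PS=0
  L1 @0x53[9] → 0x54007  P=1,RW=1,US=1,PS=0
  L2 @0x54[17] → 0xD002  P=0,RW=1,US=0,PS=0
  ⇒ fault: PAGE_NOT_PRESENT  — 3 lookups
#3 VA=0xE004361C25A (w,kernel):
  L0 @0x3A[28] → 0x55007  P=1,RW=1,US=1,PS=0
  L1 @0x55[1] → 0x58007  P=1,RW=1,US=1,PS=0
  L2 @0x58[27] → 0x5C007  P=1,RW=1,US=1,PS=0
  L3 @0x5C[28] → 0x5F007  P=1,RW=1,US=1,PS=0
  → PA=0x5F25A  (4 entries read)

Access #3 PA: 0x5F25A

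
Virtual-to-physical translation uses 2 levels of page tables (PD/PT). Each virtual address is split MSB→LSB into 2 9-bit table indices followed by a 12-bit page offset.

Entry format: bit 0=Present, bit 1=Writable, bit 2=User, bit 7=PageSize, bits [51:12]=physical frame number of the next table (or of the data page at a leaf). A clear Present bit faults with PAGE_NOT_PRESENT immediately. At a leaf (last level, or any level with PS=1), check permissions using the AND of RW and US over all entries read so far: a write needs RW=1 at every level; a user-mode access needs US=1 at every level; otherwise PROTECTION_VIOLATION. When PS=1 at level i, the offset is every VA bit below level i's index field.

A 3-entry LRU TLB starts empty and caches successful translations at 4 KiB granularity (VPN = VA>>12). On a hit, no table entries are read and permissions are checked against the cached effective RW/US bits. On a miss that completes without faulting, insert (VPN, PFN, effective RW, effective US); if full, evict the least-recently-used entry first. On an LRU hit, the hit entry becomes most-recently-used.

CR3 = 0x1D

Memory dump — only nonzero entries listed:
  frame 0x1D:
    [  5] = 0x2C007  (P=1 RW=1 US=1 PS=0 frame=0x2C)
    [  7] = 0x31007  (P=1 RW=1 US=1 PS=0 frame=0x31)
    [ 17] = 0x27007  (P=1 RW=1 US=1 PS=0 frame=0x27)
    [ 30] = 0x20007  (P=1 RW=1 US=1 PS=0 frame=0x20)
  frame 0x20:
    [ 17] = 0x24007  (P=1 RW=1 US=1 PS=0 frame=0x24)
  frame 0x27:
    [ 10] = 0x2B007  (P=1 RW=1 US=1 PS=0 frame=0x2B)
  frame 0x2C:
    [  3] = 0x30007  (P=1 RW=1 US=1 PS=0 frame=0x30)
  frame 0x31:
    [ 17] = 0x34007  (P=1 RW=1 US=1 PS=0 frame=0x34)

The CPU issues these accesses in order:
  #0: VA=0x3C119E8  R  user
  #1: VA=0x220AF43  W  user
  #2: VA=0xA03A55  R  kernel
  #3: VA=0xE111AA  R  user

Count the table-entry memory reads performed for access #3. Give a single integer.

Trace:
#0 VA=0x3C119E8 (r,user):
  lvl0: tbl 0x1D, slot 30 ⇒ 0x20007 (P1/RW1/US1/PS0)
  lvl1: tbl 0x20, slot 17 ⇒ 0x24007 (P1/RW1/US1/PS0)
  ⇒ phys 0x249E8  [2 reads]
#1 VA=0x220AF43 (w,user):
  lvl0: tbl 0x1D, slot 17 ⇒ 0x27007 (P1/RW1/US1/PS0)
  lvl1: tbl 0x27, slot 10 ⇒ 0x2B007 (P1/RW1/US1/PS0)
  ⇒ phys 0x2BF43  [2 reads]
#2 VA=0xA03A55 (r,kernel):
  lvl0: tbl 0x1D, slot 5 ⇒ 0x2C007 (P1/RW1/US1/PS0)
  lvl1: tbl 0x2C, slot 3 ⇒ 0x30007 (P1/RW1/US1/PS0)
  ⇒ phys 0x30A55  [2 reads]
#3 VA=0xE111AA (r,user):
  lvl0: tbl 0x1D, slot 7 ⇒ 0x31007 (P1/RW1/US1/PS0)
  lvl1: tbl 0x31, slot 17 ⇒ 0x34007 (P1/RW1/US1/PS0)
  ⇒ phys 0x341AA  [2 reads]

Entries read for #3: 2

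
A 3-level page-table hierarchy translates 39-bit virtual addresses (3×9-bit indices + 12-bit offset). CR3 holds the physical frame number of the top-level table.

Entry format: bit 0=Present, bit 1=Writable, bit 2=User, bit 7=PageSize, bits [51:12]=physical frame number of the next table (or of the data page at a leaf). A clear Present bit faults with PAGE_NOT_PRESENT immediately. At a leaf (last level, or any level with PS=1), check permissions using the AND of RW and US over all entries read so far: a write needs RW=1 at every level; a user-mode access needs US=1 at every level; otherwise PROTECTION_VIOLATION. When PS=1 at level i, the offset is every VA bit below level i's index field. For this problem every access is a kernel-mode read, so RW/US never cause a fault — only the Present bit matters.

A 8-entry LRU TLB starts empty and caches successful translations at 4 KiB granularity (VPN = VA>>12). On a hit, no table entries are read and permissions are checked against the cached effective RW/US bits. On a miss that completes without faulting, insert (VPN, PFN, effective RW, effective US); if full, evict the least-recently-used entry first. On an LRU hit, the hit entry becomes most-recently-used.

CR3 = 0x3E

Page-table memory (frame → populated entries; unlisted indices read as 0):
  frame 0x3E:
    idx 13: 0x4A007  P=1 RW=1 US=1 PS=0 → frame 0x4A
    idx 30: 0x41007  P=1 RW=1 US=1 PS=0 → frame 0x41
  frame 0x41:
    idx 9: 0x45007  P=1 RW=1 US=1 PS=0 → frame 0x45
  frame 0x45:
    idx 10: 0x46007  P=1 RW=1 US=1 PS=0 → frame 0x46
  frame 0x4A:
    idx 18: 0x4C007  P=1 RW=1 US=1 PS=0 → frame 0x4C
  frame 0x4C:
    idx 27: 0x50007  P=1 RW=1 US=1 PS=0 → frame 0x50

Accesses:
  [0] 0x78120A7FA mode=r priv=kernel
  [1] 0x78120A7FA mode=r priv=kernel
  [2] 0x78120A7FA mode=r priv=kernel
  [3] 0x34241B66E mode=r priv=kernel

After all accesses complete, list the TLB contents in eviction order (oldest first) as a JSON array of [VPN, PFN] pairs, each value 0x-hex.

Walk each access:
#0 VA=0x78120A7FA (r,kernel):
  lvl0: tbl 0x3E, slot 30 ⇒ 0x41007 (P1/RW1/US1/PS0)
  lvl1: tbl 0x41, slot 9 ⇒ 0x45007 (P1/RW1/US1/PS0)
  lvl2: tbl 0x45, slot 10 ⇒ 0x46007 (P1/RW1/US1/PS0)
  ⇒ phys 0x467FA  [3 reads]
#1 VA=0x78120A7FA (r,kernel):
  TLB hit vpn=0x78120A → PA=0x467FA
#2 VA=0x78120A7FA (r,kernel):
  TLB hit vpn=0x78120A → PA=0x467FA
#3 VA=0x34241B66E (r,kernel):
  lvl0: tbl 0x3E, slot 13 ⇒ 0x4A007 (P1/RW1/US1/PS0)
  lvl1: tbl 0x4A, slot 18 ⇒ 0x4C007 (P1/RW1/US1/PS0)
  lvl2: tbl 0x4C, slot 27 ⇒ 0x50007 (P1/RW1/US1/PS0)
  ⇒ phys 0x5066E  [3 reads]

TLB: [["0x78120A", "0x46"], ["0x34241B", "0x50"]]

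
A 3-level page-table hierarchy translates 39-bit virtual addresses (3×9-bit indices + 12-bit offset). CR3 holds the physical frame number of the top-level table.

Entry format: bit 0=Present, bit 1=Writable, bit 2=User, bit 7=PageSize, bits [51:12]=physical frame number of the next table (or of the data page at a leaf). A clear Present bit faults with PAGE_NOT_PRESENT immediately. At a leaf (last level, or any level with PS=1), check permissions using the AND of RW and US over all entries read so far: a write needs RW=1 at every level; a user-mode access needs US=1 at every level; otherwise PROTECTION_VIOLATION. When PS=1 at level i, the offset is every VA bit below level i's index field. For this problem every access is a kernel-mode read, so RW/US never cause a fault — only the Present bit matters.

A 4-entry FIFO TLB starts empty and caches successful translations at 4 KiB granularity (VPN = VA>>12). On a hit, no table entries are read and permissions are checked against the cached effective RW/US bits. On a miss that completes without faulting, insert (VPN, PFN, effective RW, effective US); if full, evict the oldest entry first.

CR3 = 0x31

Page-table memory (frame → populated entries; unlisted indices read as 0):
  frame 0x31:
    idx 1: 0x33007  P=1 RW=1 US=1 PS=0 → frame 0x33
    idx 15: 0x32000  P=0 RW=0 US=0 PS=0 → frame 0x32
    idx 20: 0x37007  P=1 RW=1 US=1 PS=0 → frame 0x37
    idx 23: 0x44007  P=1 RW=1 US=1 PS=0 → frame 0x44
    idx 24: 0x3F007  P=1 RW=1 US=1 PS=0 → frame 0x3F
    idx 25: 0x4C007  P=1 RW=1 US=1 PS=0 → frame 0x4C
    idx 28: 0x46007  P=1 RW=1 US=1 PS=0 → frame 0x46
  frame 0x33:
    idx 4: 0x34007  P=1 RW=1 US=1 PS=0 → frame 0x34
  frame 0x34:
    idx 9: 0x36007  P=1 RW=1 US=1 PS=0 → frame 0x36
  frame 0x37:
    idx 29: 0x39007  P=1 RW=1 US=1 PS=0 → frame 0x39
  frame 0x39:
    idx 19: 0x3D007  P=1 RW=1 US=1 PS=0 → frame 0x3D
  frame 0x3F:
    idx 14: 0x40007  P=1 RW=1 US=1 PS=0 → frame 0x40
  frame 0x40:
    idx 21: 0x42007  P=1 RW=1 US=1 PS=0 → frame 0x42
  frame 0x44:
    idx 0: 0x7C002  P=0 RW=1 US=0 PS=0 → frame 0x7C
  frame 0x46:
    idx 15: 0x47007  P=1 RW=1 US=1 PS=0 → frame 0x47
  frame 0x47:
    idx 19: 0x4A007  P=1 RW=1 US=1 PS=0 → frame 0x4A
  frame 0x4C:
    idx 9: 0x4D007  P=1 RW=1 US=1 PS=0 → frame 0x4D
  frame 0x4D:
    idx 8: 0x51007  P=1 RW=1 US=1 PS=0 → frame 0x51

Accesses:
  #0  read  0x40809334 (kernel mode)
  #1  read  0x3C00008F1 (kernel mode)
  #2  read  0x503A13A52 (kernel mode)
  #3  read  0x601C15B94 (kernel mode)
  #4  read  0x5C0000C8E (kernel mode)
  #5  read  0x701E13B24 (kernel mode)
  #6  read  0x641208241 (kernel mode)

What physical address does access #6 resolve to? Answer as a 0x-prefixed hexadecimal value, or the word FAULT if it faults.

Trace:
#0 VA=0x40809334 (r,kernel):
  lvl0: tbl 0x31, slot 1 ⇒ 0x33007 (P1/RW1/US1/PS0)
  lvl1: tbl 0x33, slot 4 ⇒ 0x34007 (P1/RW1/US1/PS0)
  lvl2: tbl 0x34, slot 9 ⇒ 0x36007 (P1/RW1/US1/PS0)
  ⇒ phys 0x36334  [3 reads]
#1 VA=0x3C00008F1 (r,kernel):
  lvl0: tbl 0x31, slot 15 ⇒ 0x32000 (P0/RW0/US0/PS0)
  ✗ PAGE_NOT_PRESENT  [1 reads]
#2 VA=0x503A13A52 (r,kernel):
  lvl0: tbl 0x31, slot 20 ⇒ 0x37007 (P1/RW1/US1/PS0)
  lvl1: tbl 0x37, slot 29 ⇒ 0x39007 (P1/RW1/US1/PS0)
  lvl2: tbl 0x39, slot 19 ⇒ 0x3D007 (P1/RW1/US1/PS0)
  ⇒ phys 0x3DA52  [3 reads]
#3 VA=0x601C15B94 (r,kernel):
  lvl0: tbl 0x31, slot 24 ⇒ 0x3F007 (P1/RW1/US1/PS0)
  lvl1: tbl 0x3F, slot 14 ⇒ 0x40007 (P1/RW1/US1/PS0)
  lvl2: tbl 0x40, slot 21 ⇒ 0x42007 (P1/RW1/US1/PS0)
  ⇒ phys 0x42B94  [3 reads]
#4 VA=0x5C0000C8E (r,kernel):
  lvl0: tbl 0x31, slot 23 ⇒ 0x44007 (P1/RW1/US1/PS0)
  lvl1: tbl 0x44, slot 0 ⇒ 0x7C002 (P0/RW1/US0/PS0)
  ✗ PAGE_NOT_PRESENT  [2 reads]
#5 VA=0x701E13B24 (r,kernel):
  lvl0: tbl 0x31, slot 28 ⇒ 0x46007 (P1/RW1/US1/PS0)
  lvl1: tbl 0x46, slot 15 ⇒ 0x47007 (P1/RW1/US1/PS0)
  lvl2: tbl 0x47, slot 19 ⇒ 0x4A007 (P1/RW1/US1/PS0)
  ⇒ phys 0x4AB24  [3 reads]
#6 VA=0x641208241 (r,kernel):
  lvl0: tbl 0x31, slot 25 ⇒ 0x4C007 (P1/RW1/US1/PS0)
  lvl1: tbl 0x4C, slot 9 ⇒ 0x4D007 (P1/RW1/US1/PS0)
  lvl2: tbl 0x4D, slot 8 ⇒ 0x51007 (P1/RW1/US1/PS0)
  ⇒ phys 0x51241  [3 reads]

Access #6 PA: 0x51241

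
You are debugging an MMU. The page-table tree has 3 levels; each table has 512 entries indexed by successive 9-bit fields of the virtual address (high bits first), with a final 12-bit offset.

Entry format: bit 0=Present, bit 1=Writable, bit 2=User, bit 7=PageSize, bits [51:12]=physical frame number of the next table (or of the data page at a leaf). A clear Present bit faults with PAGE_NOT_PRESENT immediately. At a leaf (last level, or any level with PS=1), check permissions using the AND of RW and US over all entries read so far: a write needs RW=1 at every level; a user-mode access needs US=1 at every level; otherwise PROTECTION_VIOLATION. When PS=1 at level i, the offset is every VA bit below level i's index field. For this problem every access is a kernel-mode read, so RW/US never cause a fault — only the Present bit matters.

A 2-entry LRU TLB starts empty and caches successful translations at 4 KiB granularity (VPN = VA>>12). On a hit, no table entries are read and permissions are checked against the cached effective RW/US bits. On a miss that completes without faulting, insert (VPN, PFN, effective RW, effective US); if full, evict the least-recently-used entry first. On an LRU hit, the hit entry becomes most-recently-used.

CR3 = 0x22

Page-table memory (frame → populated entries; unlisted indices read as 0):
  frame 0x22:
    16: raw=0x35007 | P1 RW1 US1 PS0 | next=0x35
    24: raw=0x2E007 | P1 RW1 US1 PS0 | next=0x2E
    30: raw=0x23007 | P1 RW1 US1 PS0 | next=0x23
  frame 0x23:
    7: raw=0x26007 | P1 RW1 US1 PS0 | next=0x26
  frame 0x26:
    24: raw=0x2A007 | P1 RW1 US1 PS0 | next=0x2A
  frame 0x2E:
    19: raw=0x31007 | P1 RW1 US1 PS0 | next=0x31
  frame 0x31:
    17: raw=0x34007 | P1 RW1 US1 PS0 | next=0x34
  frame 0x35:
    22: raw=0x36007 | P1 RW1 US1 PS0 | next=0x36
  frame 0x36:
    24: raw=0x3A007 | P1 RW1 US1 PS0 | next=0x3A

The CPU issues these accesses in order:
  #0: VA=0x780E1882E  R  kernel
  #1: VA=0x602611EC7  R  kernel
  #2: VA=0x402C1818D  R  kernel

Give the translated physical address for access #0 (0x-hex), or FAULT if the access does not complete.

Trace:
#0 VA=0x780E1882E (r,kernel):
  L0: frame=0x22 idx=30 entry=0x23007 [P=1 RW=1 US=1 PS=0]
  L1: frame=0x23 idx=7 entry=0x26007 [P=1 RW=1 US=1 PS=0]
  L2: frame=0x26 idx=24 entry=0x2A007 [P=1 RW=1 US=1 PS=0]
  ✓ 0x2A82E  — 3 lookups
#1 VA=0x602611EC7 (r,kernel):
  L0: frame=0x22 idx=24 entry=0x2E007 [P=1 RW=1 US=1 PS=0]
  L1: frame=0x2E idx=19 entry=0x31007 [P=1 RW=1 US=1 PS=0]
  L2: frame=0x31 idx=17 entry=0x34007 [P=1 RW=1 US=1 PS=0]
  ✓ 0x34EC7  — 3 lookups
#2 VA=0x402C1818D (r,kernel):
  L0: frame=0x22 idx=16 entry=0x35007 [P=1 RW=1 US=1 PS=0]
  L1: frame=0x35 idx=22 entry=0x36007 [P=1 RW=1 US=1 PS=0]
  L2: frame=0x36 idx=24 entry=0x3A007 [P=1 RW=1 US=1 PS=0]
  ✓ 0x3A18D  — 3 lookups

Access #0 PA: 0x2A82E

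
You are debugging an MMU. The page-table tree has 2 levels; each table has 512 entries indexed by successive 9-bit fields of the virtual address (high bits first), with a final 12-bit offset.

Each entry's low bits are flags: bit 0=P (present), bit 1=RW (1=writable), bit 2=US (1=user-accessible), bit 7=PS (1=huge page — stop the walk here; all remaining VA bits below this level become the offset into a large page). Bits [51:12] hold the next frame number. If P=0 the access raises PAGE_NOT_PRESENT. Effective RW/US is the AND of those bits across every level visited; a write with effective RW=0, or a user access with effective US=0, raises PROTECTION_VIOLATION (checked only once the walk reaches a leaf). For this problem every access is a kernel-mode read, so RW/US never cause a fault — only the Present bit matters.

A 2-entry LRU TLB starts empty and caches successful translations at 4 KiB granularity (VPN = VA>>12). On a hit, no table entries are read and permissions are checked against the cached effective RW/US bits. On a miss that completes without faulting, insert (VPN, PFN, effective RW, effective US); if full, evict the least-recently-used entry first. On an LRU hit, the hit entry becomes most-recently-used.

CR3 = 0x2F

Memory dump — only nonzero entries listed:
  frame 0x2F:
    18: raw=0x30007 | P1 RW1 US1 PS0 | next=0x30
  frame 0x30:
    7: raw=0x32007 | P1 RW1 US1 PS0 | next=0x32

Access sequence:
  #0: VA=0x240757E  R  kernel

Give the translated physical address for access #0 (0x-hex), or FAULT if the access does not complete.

Trace:
#0 VA=0x240757E (r,kernel):
  [0] read 0x2F idx=18: raw=0x30007 flags P=1 W=1 U=1 S=0
  [1] read 0x30 idx=7: raw=0x32007 flags P=1 W=1 U=1 S=0
  → PA=0x3257E  (2 entries read)

Access #0 PA: 0x3257E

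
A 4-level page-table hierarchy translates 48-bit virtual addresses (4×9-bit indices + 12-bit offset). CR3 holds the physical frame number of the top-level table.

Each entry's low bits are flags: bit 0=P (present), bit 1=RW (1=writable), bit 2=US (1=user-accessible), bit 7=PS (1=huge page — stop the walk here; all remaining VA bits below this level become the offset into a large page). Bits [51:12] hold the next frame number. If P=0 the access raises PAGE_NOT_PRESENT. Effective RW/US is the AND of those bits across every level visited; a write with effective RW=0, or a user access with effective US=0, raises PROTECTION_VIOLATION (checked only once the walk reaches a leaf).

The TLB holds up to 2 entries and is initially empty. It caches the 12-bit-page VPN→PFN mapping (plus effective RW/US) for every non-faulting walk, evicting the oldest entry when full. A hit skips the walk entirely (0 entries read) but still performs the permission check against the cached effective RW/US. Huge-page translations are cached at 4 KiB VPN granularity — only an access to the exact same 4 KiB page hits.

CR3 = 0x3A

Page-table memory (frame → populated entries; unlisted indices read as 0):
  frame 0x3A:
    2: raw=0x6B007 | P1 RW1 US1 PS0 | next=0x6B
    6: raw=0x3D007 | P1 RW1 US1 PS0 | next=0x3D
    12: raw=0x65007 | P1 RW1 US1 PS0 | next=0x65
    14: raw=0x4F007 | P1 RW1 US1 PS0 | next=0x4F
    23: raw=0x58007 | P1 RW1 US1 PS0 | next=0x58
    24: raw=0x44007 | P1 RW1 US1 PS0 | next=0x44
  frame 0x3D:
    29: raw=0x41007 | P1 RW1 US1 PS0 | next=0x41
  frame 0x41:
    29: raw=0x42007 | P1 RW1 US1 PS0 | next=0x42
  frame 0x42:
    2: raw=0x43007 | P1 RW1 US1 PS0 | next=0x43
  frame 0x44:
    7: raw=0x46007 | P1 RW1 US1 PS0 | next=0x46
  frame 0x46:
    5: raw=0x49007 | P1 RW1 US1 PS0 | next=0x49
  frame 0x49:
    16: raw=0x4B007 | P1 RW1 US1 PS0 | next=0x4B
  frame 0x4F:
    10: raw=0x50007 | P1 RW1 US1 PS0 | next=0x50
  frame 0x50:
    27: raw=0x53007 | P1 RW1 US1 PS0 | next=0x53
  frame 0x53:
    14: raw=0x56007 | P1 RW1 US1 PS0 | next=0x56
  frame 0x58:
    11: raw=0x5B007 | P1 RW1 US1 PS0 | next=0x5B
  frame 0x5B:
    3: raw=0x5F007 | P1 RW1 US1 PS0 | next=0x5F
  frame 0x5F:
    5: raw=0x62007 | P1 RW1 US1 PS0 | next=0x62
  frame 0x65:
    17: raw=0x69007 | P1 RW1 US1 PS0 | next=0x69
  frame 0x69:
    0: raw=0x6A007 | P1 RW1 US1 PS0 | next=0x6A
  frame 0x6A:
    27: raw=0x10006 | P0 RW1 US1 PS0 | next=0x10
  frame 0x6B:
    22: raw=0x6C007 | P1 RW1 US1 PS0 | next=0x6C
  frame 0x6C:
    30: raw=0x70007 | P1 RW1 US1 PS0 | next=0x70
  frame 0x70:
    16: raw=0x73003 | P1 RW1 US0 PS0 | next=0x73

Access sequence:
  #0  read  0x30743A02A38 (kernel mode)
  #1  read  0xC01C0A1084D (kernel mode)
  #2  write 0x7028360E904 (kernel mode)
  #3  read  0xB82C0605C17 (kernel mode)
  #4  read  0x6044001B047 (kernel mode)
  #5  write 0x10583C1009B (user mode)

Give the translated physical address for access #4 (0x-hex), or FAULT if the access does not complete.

Per-access translation:
#0 VA=0x30743A02A38 (r,kernel):
  lvl0: tbl 0x3A, slot 6 ⇒ 0x3D007 (P1/RW1/US1/PS0)
  lvl1: tbl 0x3D, slot 29 ⇒ 0x41007 (P1/RW1/US1/PS0)
  lvl2: tbl 0x41, slot 29 ⇒ 0x42007 (P1/RW1/US1/PS0)
  lvl3: tbl 0x42, slot 2 ⇒ 0x43007 (P1/RW1/US1/PS0)
  → PA=0x43A38  (4 entries read)
#1 VA=0xC01C0A1084D (r,kernel):
  lvl0: tbl 0x3A, slot 24 ⇒ 0x44007 (P1/RW1/US1/PS0)
  lvl1: tbl 0x44, slot 7 ⇒ 0x46007 (P1/RW1/US1/PS0)
  lvl2: tbl 0x46, slot 5 ⇒ 0x49007 (P1/RW1/US1/PS0)
  lvl3: tbl 0x49, slot 16 ⇒ 0x4B007 (P1/RW1/US1/PS0)
  → PA=0x4B84D  (4 entries read)
#2 VA=0x7028360E904 (w,kernel):
  lvl0: tbl 0x3A, slot 14 ⇒ 0x4F007 (P1/RW1/US1/PS0)
  lvl1: tbl 0x4F, slot 10 ⇒ 0x50007 (P1/RW1/US1/PS0)
  lvl2: tbl 0x50, slot 27 ⇒ 0x53007 (P1/RW1/US1/PS0)
  lvl3: tbl 0x53, slot 14 ⇒ 0x56007 (P1/RW1/US1/PS0)
  → PA=0x56904  (4 entries read)
#3 VA=0xB82C0605C17 (r,kernel):
  lvl0: tbl 0x3A, slot 23 ⇒ 0x58007 (P1/RW1/US1/PS0)
  lvl1: tbl 0x58, slot 11 ⇒ 0x5B007 (P1/RW1/US1/PS0)
  lvl2: tbl 0x5B, slot 3 ⇒ 0x5F007 (P1/RW1/US1/PS0)
  lvl3: tbl 0x5F, slot 5 ⇒ 0x62007 (P1/RW1/US1/PS0)
  → PA=0x62C17  (4 entries read)
#4 VA=0x6044001B047 (r,kernel):
  lvl0: tbl 0x3A, slot 12 ⇒ 0x65007 (P1/RW1/US1/PS0)
  lvl1: tbl 0x65, slot 17 ⇒ 0x69007 (P1/RW1/US1/PS0)
  lvl2: tbl 0x69, slot 0 ⇒ 0x6A007 (P1/RW1/US1/PS0)
  lvl3: tbl 0x6A, slot 27 ⇒ 0x10006 (P0/RW1/US1/PS0)
  → PAGE_NOT_PRESENT  (4 entries read)
#5 VA=0x10583C1009B (w,user):
  lvl0: tbl 0x3A, slot 2 ⇒ 0x6B007 (P1/RW1/US1/PS0)
  lvl1: tbl 0x6B, slot 22 ⇒ 0x6C007 (P1/RW1/US1/PS0)
  lvl2: tbl 0x6C, slot 30 ⇒ 0x70007 (P1/RW1/US1/PS0)
  lvl3: tbl 0x70, slot 16 ⇒ 0x73003 (P1/RW1/US0/PS0)
  → PROTECTION_VIOLATION  (4 entries read)

Access #4 PA: FAULT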